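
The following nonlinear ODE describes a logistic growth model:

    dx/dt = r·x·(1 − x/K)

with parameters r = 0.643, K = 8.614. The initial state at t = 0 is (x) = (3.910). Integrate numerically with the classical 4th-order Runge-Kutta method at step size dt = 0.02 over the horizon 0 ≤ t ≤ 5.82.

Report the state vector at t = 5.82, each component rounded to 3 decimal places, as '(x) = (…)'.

t=0.000: state=(3.910)
step 1 (dt=0.02): k1=(1.373), k2=(1.374), k3=(1.374), k4=(1.375); state += dt/6·(k1+2k2+2k3+k4)
t=0.020: state=(3.937)
t=0.040: state=(3.965)
t=0.060: state=(3.993)
continuing one RK4 step at a time; state shown every 10 steps (Δt=0.2):
t=0.200: state=(4.186)
t=0.400: state=(4.463)
t=0.600: state=(4.738)
t=0.800: state=(5.010)
t=1.000: state=(5.277)
t=1.200: state=(5.535)
t=1.400: state=(5.785)
t=1.600: state=(6.024)
t=1.800: state=(6.251)
t=2.000: state=(6.465)
t=2.200: state=(6.665)
t=2.400: state=(6.852)
t=2.600: state=(7.026)
t=2.800: state=(7.186)
t=3.000: state=(7.332)
t=3.200: state=(7.466)
t=3.400: state=(7.588)
t=3.600: state=(7.699)
t=3.800: state=(7.799)
t=4.000: state=(7.889)
t=4.200: state=(7.970)
t=4.400: state=(8.043)
t=4.600: state=(8.107)
t=4.800: state=(8.165)
t=5.000: state=(8.217)
t=5.200: state=(8.263)
t=5.400: state=(8.304)
t=5.600: state=(8.340)
t=5.800: state=(8.372)
t=5.820: state=(8.375)

(x) = (8.375)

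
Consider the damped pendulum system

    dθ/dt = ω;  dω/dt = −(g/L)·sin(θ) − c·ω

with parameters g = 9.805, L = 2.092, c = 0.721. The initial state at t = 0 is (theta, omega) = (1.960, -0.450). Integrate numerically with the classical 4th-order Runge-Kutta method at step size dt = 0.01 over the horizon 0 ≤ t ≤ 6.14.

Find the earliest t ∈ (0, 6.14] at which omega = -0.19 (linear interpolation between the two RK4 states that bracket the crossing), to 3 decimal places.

t = 1.634

t=0.000: state=(1.960, -0.450)
step 1 (dt=0.01): k1=(-0.450, -4.012), k2=(-0.470, -4.001), k3=(-0.470, -4.002), k4=(-0.490, -3.991); state += dt/6·(k1+2k2+2k3+k4)
t=0.010: state=(1.955, -0.490)
t=0.020: state=(1.950, -0.530)
t=0.030: state=(1.945, -0.569)
continuing one RK4 step at a time; state shown every 20 steps (Δt=0.2):
t=0.200: state=(1.792, -1.218)
t=0.400: state=(1.477, -1.922)
t=0.600: state=(1.032, -2.488)
t=0.800: state=(0.502, -2.751)
t=1.000: state=(-0.038, -2.572)
t=1.200: state=(-0.499, -1.984)
t=1.400: state=(-0.817, -1.174)
t=1.600: state=(-0.967, -0.329)
t=1.630: state=(-0.975, -0.207)
next step: t=1.640: state=(-0.977, -0.167) — omega has crossed -0.19
linear interpolation between t=1.630 (-0.20725) and t=1.640 (-0.16709) → t≈1.634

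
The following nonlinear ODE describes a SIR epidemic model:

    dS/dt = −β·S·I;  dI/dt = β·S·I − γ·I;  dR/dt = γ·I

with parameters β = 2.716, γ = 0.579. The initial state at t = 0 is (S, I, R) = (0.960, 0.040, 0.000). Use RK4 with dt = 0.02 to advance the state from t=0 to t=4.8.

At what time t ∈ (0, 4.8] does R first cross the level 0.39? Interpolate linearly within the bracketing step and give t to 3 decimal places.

t=0.000: state=(0.960, 0.040, 0.000)
step 1 (dt=0.02): k1=(-0.104, 0.081, 0.023), k2=(-0.106, 0.083, 0.024), k3=(-0.106, 0.083, 0.024), k4=(-0.108, 0.084, 0.024); state += dt/6·(k1+2k2+2k3+k4)
t=0.020: state=(0.958, 0.042, 0.000)
t=0.040: state=(0.956, 0.043, 0.001)
t=0.060: state=(0.953, 0.045, 0.001)
continuing one RK4 step at a time; state shown every 10 steps (Δt=0.2):
t=0.200: state=(0.935, 0.060, 0.006)
t=0.400: state=(0.898, 0.087, 0.014)
t=0.600: state=(0.848, 0.125, 0.026)
t=0.800: state=(0.783, 0.174, 0.044)
t=1.000: state=(0.701, 0.232, 0.067)
t=1.200: state=(0.608, 0.295, 0.097)
t=1.400: state=(0.509, 0.356, 0.135)
t=1.600: state=(0.414, 0.407, 0.179)
t=1.800: state=(0.328, 0.443, 0.229)
t=2.000: state=(0.257, 0.462, 0.281)
t=2.200: state=(0.199, 0.466, 0.335)
t=2.400: state=(0.155, 0.456, 0.389)
next step: t=2.420: state=(0.151, 0.455, 0.394) — R has crossed 0.39
linear interpolation between t=2.400 (0.38866) and t=2.420 (0.39394) → t≈2.405

t = 2.405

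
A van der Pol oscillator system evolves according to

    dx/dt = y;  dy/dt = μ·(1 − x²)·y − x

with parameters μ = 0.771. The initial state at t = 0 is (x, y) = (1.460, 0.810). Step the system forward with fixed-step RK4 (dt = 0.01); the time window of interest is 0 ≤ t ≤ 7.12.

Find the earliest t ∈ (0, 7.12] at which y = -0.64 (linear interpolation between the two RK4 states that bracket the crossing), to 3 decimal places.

t = 0.947

t=0.000: state=(1.460, 0.810)
step 1 (dt=0.01): k1=(0.810, -2.167), k2=(0.799, -2.169), k3=(0.799, -2.168), k4=(0.788, -2.170); state += dt/6·(k1+2k2+2k3+k4)
t=0.010: state=(1.468, 0.788)
t=0.020: state=(1.476, 0.767)
t=0.030: state=(1.483, 0.745)
continuing one RK4 step at a time; state shown every 25 steps (Δt=0.25):
t=0.250: state=(1.596, 0.286)
t=0.500: state=(1.612, -0.137)
t=0.750: state=(1.537, -0.447)
t=0.940: state=(1.434, -0.634)
next step: t=0.950: state=(1.427, -0.643) — y has crossed -0.64
linear interpolation between t=0.940 (-0.63355) and t=0.950 (-0.64270) → t≈0.947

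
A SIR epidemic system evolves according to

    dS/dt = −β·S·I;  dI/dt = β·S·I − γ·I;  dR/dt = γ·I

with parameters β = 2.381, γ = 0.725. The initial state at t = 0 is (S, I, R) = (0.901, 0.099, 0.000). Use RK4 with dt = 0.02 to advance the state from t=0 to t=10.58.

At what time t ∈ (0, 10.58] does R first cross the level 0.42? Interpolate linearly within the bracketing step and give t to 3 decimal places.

t = 2.127

t=0.000: state=(0.901, 0.099, 0.000)
step 1 (dt=0.02): k1=(-0.212, 0.141, 0.072), k2=(-0.215, 0.142, 0.073), k3=(-0.215, 0.142, 0.073), k4=(-0.217, 0.144, 0.074); state += dt/6·(k1+2k2+2k3+k4)
t=0.020: state=(0.897, 0.102, 0.001)
t=0.040: state=(0.892, 0.105, 0.003)
t=0.060: state=(0.888, 0.108, 0.004)
continuing one RK4 step at a time; state shown every 25 steps (Δt=0.5):
t=0.500: state=(0.763, 0.187, 0.051)
t=1.000: state=(0.574, 0.289, 0.137)
t=1.500: state=(0.389, 0.355, 0.256)
t=2.000: state=(0.253, 0.360, 0.387)
t=2.120: state=(0.228, 0.354, 0.418)
next step: t=2.140: state=(0.224, 0.352, 0.423) — R has crossed 0.42
linear interpolation between t=2.120 (0.41817) and t=2.140 (0.42329) → t≈2.127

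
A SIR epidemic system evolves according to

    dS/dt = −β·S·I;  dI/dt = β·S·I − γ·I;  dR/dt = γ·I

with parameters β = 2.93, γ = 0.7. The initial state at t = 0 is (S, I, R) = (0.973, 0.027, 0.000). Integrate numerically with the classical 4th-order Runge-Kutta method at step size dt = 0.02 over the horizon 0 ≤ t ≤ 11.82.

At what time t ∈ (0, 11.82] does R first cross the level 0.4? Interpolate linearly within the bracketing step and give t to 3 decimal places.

t = 2.389

t=0.000: state=(0.973, 0.027, 0.000)
step 1 (dt=0.02): k1=(-0.077, 0.058, 0.019), k2=(-0.079, 0.059, 0.019), k3=(-0.079, 0.059, 0.019), k4=(-0.080, 0.060, 0.020); state += dt/6·(k1+2k2+2k3+k4)
t=0.020: state=(0.971, 0.028, 0.000)
t=0.040: state=(0.970, 0.029, 0.001)
t=0.060: state=(0.968, 0.031, 0.001)
continuing one RK4 step at a time; state shown every 25 steps (Δt=0.5):
t=0.500: state=(0.907, 0.076, 0.017)
t=1.000: state=(0.756, 0.183, 0.060)
t=1.500: state=(0.519, 0.331, 0.150)
t=2.000: state=(0.296, 0.420, 0.285)
t=2.380: state=(0.184, 0.418, 0.397)
next step: t=2.400: state=(0.180, 0.417, 0.403) — R has crossed 0.4
linear interpolation between t=2.380 (0.39730) and t=2.400 (0.40315) → t≈2.389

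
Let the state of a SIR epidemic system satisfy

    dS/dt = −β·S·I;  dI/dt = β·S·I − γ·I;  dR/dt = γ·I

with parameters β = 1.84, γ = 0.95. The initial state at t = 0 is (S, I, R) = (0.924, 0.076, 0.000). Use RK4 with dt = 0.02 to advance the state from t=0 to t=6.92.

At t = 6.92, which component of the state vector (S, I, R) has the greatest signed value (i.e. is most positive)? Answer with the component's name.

t=0.000: state=(0.924, 0.076, 0.000)
step 1 (dt=0.02): k1=(-0.129, 0.057, 0.072), k2=(-0.130, 0.057, 0.073), k3=(-0.130, 0.057, 0.073), k4=(-0.131, 0.058, 0.073); state += dt/6·(k1+2k2+2k3+k4)
t=0.020: state=(0.921, 0.077, 0.001)
t=0.040: state=(0.919, 0.078, 0.003)
t=0.060: state=(0.916, 0.079, 0.004)
continuing one RK4 step at a time; state shown every 25 steps (Δt=0.5):
t=0.500: state=(0.850, 0.107, 0.043)
t=1.000: state=(0.758, 0.140, 0.102)
t=1.500: state=(0.658, 0.167, 0.175)
t=2.000: state=(0.560, 0.181, 0.258)
t=2.500: state=(0.474, 0.181, 0.345)
t=3.000: state=(0.403, 0.169, 0.429)
t=3.500: state=(0.348, 0.148, 0.504)
t=4.000: state=(0.307, 0.124, 0.569)
t=4.500: state=(0.277, 0.101, 0.622)
t=5.000: state=(0.255, 0.080, 0.665)
t=5.500: state=(0.239, 0.063, 0.699)
t=6.000: state=(0.227, 0.048, 0.725)
t=6.500: state=(0.218, 0.037, 0.745)
t=6.920: state=(0.213, 0.029, 0.758)
compare at T: S=0.213, I=0.029, R=0.758

largest component: R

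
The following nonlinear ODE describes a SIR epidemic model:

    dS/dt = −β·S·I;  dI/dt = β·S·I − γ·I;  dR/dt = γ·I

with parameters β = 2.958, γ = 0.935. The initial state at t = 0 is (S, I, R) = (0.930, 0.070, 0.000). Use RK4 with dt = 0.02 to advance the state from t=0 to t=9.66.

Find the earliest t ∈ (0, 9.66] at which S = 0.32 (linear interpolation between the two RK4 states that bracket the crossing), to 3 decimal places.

t = 1.619

t=0.000: state=(0.930, 0.070, 0.000)
step 1 (dt=0.02): k1=(-0.193, 0.127, 0.065), k2=(-0.196, 0.129, 0.067), k3=(-0.196, 0.129, 0.067), k4=(-0.199, 0.131, 0.068); state += dt/6·(k1+2k2+2k3+k4)
t=0.020: state=(0.926, 0.073, 0.001)
t=0.040: state=(0.922, 0.075, 0.003)
t=0.060: state=(0.918, 0.078, 0.004)
continuing one RK4 step at a time; state shown every 25 steps (Δt=0.5):
t=0.500: state=(0.790, 0.158, 0.051)
t=1.000: state=(0.574, 0.274, 0.153)
t=1.500: state=(0.361, 0.340, 0.299)
t=1.600: state=(0.326, 0.343, 0.331)
next step: t=1.620: state=(0.320, 0.343, 0.338) — S has crossed 0.32
linear interpolation between t=1.600 (0.32613) and t=1.620 (0.31959) → t≈1.619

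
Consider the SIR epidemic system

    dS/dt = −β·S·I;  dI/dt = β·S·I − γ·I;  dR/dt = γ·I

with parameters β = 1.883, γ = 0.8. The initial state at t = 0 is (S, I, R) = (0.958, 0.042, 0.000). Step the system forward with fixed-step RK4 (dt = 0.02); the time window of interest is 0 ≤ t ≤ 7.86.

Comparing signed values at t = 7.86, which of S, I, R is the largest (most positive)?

t=0.000: state=(0.958, 0.042, 0.000)
step 1 (dt=0.02): k1=(-0.076, 0.042, 0.034), k2=(-0.076, 0.043, 0.034), k3=(-0.076, 0.043, 0.034), k4=(-0.077, 0.043, 0.034); state += dt/6·(k1+2k2+2k3+k4)
t=0.020: state=(0.956, 0.043, 0.001)
t=0.040: state=(0.955, 0.044, 0.001)
t=0.060: state=(0.953, 0.045, 0.002)
continuing one RK4 step at a time; state shown every 25 steps (Δt=0.5):
t=0.500: state=(0.910, 0.068, 0.022)
t=1.000: state=(0.840, 0.104, 0.056)
t=1.500: state=(0.747, 0.147, 0.106)
t=2.000: state=(0.637, 0.190, 0.174)
t=2.500: state=(0.524, 0.220, 0.256)
t=3.000: state=(0.424, 0.230, 0.347)
t=3.500: state=(0.342, 0.220, 0.437)
t=4.000: state=(0.281, 0.198, 0.521)
t=4.500: state=(0.236, 0.169, 0.595)
t=5.000: state=(0.204, 0.139, 0.656)
t=5.500: state=(0.182, 0.112, 0.706)
t=6.000: state=(0.165, 0.088, 0.746)
t=6.500: state=(0.154, 0.069, 0.778)
t=7.000: state=(0.145, 0.053, 0.802)
t=7.500: state=(0.139, 0.041, 0.820)
t=7.860: state=(0.135, 0.033, 0.831)
compare at T: S=0.135, I=0.033, R=0.831

largest component: R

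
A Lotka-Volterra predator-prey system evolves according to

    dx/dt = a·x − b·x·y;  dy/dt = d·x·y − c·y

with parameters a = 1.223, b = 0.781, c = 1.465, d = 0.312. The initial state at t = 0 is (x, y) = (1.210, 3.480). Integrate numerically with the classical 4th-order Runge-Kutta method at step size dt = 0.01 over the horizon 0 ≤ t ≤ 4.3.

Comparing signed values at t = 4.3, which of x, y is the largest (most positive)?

largest component: x

t=0.000: state=(1.210, 3.480)
step 1 (dt=0.01): k1=(-1.809, -3.784), k2=(-1.778, -3.774), k3=(-1.778, -3.774), k4=(-1.747, -3.762); state += dt/6·(k1+2k2+2k3+k4)
t=0.010: state=(1.192, 3.442)
t=0.020: state=(1.175, 3.405)
t=0.030: state=(1.158, 3.367)
continuing one RK4 step at a time; state shown every 20 steps (Δt=0.2):
t=0.200: state=(0.949, 2.774)
t=0.400: state=(0.824, 2.186)
t=0.600: state=(0.777, 1.714)
t=0.800: state=(0.783, 1.342)
t=1.000: state=(0.830, 1.053)
t=1.200: state=(0.916, 0.829)
t=1.400: state=(1.042, 0.657)
t=1.600: state=(1.214, 0.526)
t=1.800: state=(1.440, 0.426)
t=2.000: state=(1.731, 0.351)
t=2.200: state=(2.102, 0.295)
t=2.400: state=(2.573, 0.254)
t=2.600: state=(3.165, 0.227)
t=2.800: state=(3.906, 0.211)
t=3.000: state=(4.830, 0.206)
t=3.200: state=(5.970, 0.215)
t=3.400: state=(7.358, 0.243)
t=3.600: state=(9.010, 0.302)
t=3.800: state=(10.888, 0.419)
t=4.000: state=(12.815, 0.655)
t=4.200: state=(14.288, 1.143)
t=4.300: state=(14.548, 1.550)
compare at T: x=14.548, y=1.550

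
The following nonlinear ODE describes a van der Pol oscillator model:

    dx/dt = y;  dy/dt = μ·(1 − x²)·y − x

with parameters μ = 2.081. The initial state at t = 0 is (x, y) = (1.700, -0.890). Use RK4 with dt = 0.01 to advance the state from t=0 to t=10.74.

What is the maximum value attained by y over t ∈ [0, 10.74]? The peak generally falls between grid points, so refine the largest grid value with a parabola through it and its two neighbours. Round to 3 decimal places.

t=0.000: state=(1.700, -0.890)
step 1 (dt=0.01): k1=(-0.890, 1.800), k2=(-0.881, 1.742), k3=(-0.881, 1.743), k4=(-0.873, 1.686); state += dt/6·(k1+2k2+2k3+k4)
t=0.010: state=(1.691, -0.873)
t=0.020: state=(1.683, -0.856)
t=0.030: state=(1.674, -0.841)
continuing one RK4 step at a time; state shown every 50 steps (Δt=0.5):
t=0.500: state=(1.347, -0.670)
t=1.000: state=(0.954, -0.976)
t=1.500: state=(0.227, -2.215)
t=2.000: state=(-1.440, -3.336)
t=2.500: state=(-2.024, 0.070)
t=3.000: state=(-1.901, 0.323)
t=3.500: state=(-1.723, 0.387)
t=4.000: state=(-1.510, 0.477)
t=4.500: state=(-1.232, 0.655)
t=5.000: state=(-0.809, 1.125)
t=5.500: state=(0.092, 2.846)
t=6.000: state=(1.768, 2.023)
t=6.500: state=(2.001, -0.204)
t=7.000: state=(1.855, -0.341)
t=7.500: state=(1.668, -0.407)
t=8.000: state=(1.441, -0.514)
t=8.500: state=(1.136, -0.739)
t=9.000: state=(0.636, -1.397)
t=9.500: state=(-0.542, -3.631)
t=10.000: state=(-1.956, -0.794)
t=10.500: state=(-1.968, 0.273)
t=10.740: state=(-1.895, 0.324)
largest grid value and its neighbours: y(5.730)=3.91075, y(5.740)=3.91578, y(5.750)=3.91450
parabola through these three points peaks at t≈5.743 with y≈3.91606

max y = 3.916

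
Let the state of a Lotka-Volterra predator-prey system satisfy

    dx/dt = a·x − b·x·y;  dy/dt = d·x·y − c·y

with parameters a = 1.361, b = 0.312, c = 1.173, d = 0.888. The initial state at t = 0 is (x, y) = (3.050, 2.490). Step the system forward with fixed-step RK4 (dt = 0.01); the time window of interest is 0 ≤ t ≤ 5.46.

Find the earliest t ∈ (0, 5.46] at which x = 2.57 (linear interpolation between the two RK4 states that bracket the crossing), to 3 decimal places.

t = 0.754

t=0.000: state=(3.050, 2.490)
step 1 (dt=0.01): k1=(1.782, 3.823), k2=(1.769, 3.872), k3=(1.768, 3.873), k4=(1.755, 3.922); state += dt/6·(k1+2k2+2k3+k4)
t=0.010: state=(3.068, 2.529)
t=0.020: state=(3.085, 2.568)
t=0.030: state=(3.102, 2.609)
continuing one RK4 step at a time; state shown every 20 steps (Δt=0.2):
t=0.200: state=(3.332, 3.480)
t=0.400: state=(3.366, 5.013)
t=0.600: state=(3.040, 7.041)
t=0.750: state=(2.584, 8.600)
next step: t=0.760: state=(2.549, 8.696) — x has crossed 2.57
linear interpolation between t=0.750 (2.58375) and t=0.760 (2.54943) → t≈0.754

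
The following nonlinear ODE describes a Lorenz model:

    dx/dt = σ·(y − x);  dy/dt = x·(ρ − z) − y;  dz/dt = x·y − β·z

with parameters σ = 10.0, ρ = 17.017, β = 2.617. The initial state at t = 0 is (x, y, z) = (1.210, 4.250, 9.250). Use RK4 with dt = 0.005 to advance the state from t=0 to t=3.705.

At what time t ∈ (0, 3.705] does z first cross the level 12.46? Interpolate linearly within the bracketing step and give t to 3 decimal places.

t=0.000: state=(1.210, 4.250, 9.250)
step 1 (dt=0.005): k1=(30.400, 5.148, -19.065), k2=(29.769, 5.787, -18.600), k3=(29.800, 5.771, -18.608), k4=(29.199, 6.403, -18.149); state += dt/6·(k1+2k2+2k3+k4)
t=0.005: state=(1.359, 4.279, 9.157)
t=0.010: state=(1.502, 4.314, 9.068)
t=0.015: state=(1.640, 4.355, 8.984)
continuing one RK4 step at a time; state shown every 40 steps (Δt=0.2):
t=0.200: state=(6.187, 9.137, 9.631)
t=0.260: state=(8.036, 11.138, 12.291)
next step: t=0.265: state=(8.191, 11.268, 12.583) — z has crossed 12.46
linear interpolation between t=0.260 (12.29077) and t=0.265 (12.58260) → t≈0.263

t = 0.263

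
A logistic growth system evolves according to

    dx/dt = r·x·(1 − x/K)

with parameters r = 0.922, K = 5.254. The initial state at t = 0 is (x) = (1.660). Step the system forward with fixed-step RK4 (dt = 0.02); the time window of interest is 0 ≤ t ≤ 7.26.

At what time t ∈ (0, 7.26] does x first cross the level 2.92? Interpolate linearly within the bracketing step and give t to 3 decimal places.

t = 1.081

t=0.000: state=(1.660)
step 1 (dt=0.02): k1=(1.047), k2=(1.050), k3=(1.050), k4=(1.054); state += dt/6·(k1+2k2+2k3+k4)
t=0.020: state=(1.681)
t=0.040: state=(1.702)
t=0.060: state=(1.723)
continuing one RK4 step at a time; state shown every 25 steps (Δt=0.5):
t=0.500: state=(2.221)
t=1.000: state=(2.823)
t=1.080: state=(2.919)
next step: t=1.100: state=(2.943) — x has crossed 2.92
linear interpolation between t=1.080 (2.91911) and t=1.100 (2.94300) → t≈1.081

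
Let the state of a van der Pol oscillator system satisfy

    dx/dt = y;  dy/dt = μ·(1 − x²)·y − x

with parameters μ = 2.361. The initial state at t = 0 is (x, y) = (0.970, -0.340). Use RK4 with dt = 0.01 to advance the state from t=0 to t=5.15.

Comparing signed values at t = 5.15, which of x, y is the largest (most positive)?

t=0.000: state=(0.970, -0.340)
step 1 (dt=0.01): k1=(-0.340, -1.017), k2=(-0.345, -1.019), k3=(-0.345, -1.019), k4=(-0.350, -1.021); state += dt/6·(k1+2k2+2k3+k4)
t=0.010: state=(0.967, -0.350)
t=0.020: state=(0.963, -0.360)
t=0.030: state=(0.959, -0.371)
continuing one RK4 step at a time; state shown every 20 steps (Δt=0.2):
t=0.200: state=(0.881, -0.556)
t=0.400: state=(0.744, -0.829)
t=0.600: state=(0.540, -1.239)
t=0.800: state=(0.229, -1.939)
t=1.000: state=(-0.266, -3.084)
t=1.200: state=(-0.991, -3.921)
t=1.400: state=(-1.660, -2.395)
t=1.600: state=(-1.936, -0.573)
t=1.800: state=(-1.973, 0.066)
t=2.000: state=(-1.939, 0.234)
t=2.200: state=(-1.886, 0.285)
t=2.400: state=(-1.827, 0.311)
t=2.600: state=(-1.762, 0.333)
t=2.800: state=(-1.693, 0.356)
t=3.000: state=(-1.620, 0.383)
t=3.200: state=(-1.540, 0.417)
t=3.400: state=(-1.452, 0.460)
t=3.600: state=(-1.355, 0.518)
t=3.800: state=(-1.244, 0.597)
t=4.000: state=(-1.113, 0.713)
t=4.200: state=(-0.954, 0.894)
t=4.400: state=(-0.748, 1.198)
t=4.600: state=(-0.459, 1.750)
t=4.800: state=(-0.016, 2.769)
t=5.000: state=(0.676, 4.099)
t=5.150: state=(1.302, 3.935)
compare at T: x=1.302, y=3.935

largest component: y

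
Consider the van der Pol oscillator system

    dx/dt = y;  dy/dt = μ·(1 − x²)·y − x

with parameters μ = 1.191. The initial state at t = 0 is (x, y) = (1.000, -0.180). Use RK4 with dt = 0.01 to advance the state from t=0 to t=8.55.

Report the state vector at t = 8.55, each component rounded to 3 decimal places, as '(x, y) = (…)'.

t=0.000: state=(1.000, -0.180)
step 1 (dt=0.01): k1=(-0.180, -1.000), k2=(-0.185, -0.999), k3=(-0.185, -0.999), k4=(-0.190, -0.999); state += dt/6·(k1+2k2+2k3+k4)
t=0.010: state=(0.998, -0.190)
t=0.020: state=(0.996, -0.200)
t=0.030: state=(0.994, -0.210)
continuing one RK4 step at a time; state shown every 50 steps (Δt=0.5):
t=0.500: state=(0.785, -0.688)
t=1.000: state=(0.281, -1.385)
t=1.500: state=(-0.655, -2.307)
t=2.000: state=(-1.654, -1.210)
t=2.500: state=(-1.849, 0.174)
t=3.000: state=(-1.648, 0.563)
t=3.500: state=(-1.304, 0.820)
t=4.000: state=(-0.795, 1.280)
t=4.500: state=(0.074, 2.317)
t=5.000: state=(1.415, 2.421)
t=5.500: state=(2.003, 0.151)
t=6.000: state=(1.888, -0.451)
t=6.500: state=(1.611, -0.648)
t=7.000: state=(1.231, -0.897)
t=7.500: state=(0.668, -1.431)
t=8.000: state=(-0.311, -2.581)
t=8.500: state=(-1.632, -1.941)
t=8.550: state=(-1.722, -1.663)

(x, y) = (-1.722, -1.663)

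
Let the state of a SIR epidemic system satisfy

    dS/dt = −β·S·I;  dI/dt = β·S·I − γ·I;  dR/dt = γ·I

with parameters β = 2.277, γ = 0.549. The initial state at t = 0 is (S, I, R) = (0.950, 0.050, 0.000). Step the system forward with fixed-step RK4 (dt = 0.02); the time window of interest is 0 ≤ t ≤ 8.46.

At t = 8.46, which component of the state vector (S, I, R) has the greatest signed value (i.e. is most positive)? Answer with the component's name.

t=0.000: state=(0.950, 0.050, 0.000)
step 1 (dt=0.02): k1=(-0.108, 0.081, 0.027), k2=(-0.110, 0.082, 0.028), k3=(-0.110, 0.082, 0.028), k4=(-0.111, 0.083, 0.028); state += dt/6·(k1+2k2+2k3+k4)
t=0.020: state=(0.948, 0.052, 0.001)
t=0.040: state=(0.946, 0.053, 0.001)
t=0.060: state=(0.943, 0.055, 0.002)
continuing one RK4 step at a time; state shown every 25 steps (Δt=0.5):
t=0.500: state=(0.871, 0.108, 0.021)
t=1.000: state=(0.732, 0.205, 0.063)
t=1.500: state=(0.542, 0.323, 0.135)
t=2.000: state=(0.355, 0.408, 0.237)
t=2.500: state=(0.220, 0.427, 0.353)
t=3.000: state=(0.137, 0.396, 0.467)
t=3.500: state=(0.090, 0.342, 0.568)
t=4.000: state=(0.063, 0.283, 0.654)
t=4.500: state=(0.047, 0.229, 0.724)
t=5.000: state=(0.037, 0.182, 0.780)
t=5.500: state=(0.031, 0.144, 0.825)
t=6.000: state=(0.027, 0.113, 0.860)
t=6.500: state=(0.024, 0.088, 0.888)
t=7.000: state=(0.022, 0.069, 0.909)
t=7.500: state=(0.020, 0.054, 0.926)
t=8.000: state=(0.019, 0.042, 0.939)
t=8.460: state=(0.019, 0.033, 0.948)
compare at T: S=0.019, I=0.033, R=0.948

largest component: R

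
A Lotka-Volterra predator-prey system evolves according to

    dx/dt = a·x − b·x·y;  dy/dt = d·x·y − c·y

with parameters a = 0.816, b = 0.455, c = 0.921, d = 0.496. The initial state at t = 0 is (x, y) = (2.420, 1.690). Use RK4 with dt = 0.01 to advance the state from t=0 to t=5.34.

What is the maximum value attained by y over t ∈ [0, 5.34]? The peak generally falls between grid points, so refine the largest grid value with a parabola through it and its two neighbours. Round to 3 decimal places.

max y = 2.387

t=0.000: state=(2.420, 1.690)
step 1 (dt=0.01): k1=(0.114, 0.472), k2=(0.111, 0.473), k3=(0.111, 0.473), k4=(0.109, 0.474); state += dt/6·(k1+2k2+2k3+k4)
t=0.010: state=(2.421, 1.695)
t=0.020: state=(2.422, 1.699)
t=0.030: state=(2.423, 1.704)
continuing one RK4 step at a time; state shown every 20 steps (Δt=0.2):
t=0.200: state=(2.432, 1.788)
t=0.400: state=(2.422, 1.893)
t=0.600: state=(2.388, 1.999)
t=0.800: state=(2.333, 2.102)
t=1.000: state=(2.259, 2.196)
t=1.200: state=(2.169, 2.275)
t=1.400: state=(2.070, 2.335)
t=1.600: state=(1.967, 2.373)
t=1.800: state=(1.864, 2.387)
t=2.000: state=(1.767, 2.377)
t=2.200: state=(1.677, 2.345)
t=2.400: state=(1.599, 2.295)
t=2.600: state=(1.532, 2.229)
t=2.800: state=(1.477, 2.152)
t=3.000: state=(1.435, 2.068)
t=3.200: state=(1.405, 1.980)
t=3.400: state=(1.387, 1.892)
t=3.600: state=(1.380, 1.805)
t=3.800: state=(1.384, 1.722)
t=4.000: state=(1.398, 1.644)
t=4.200: state=(1.422, 1.573)
t=4.400: state=(1.455, 1.509)
t=4.600: state=(1.497, 1.453)
t=4.800: state=(1.548, 1.405)
t=5.000: state=(1.607, 1.367)
t=5.200: state=(1.673, 1.337)
t=5.340: state=(1.723, 1.323)
largest grid value and its neighbours: y(1.800)=2.38693, y(1.810)=2.38699, y(1.820)=2.38699
parabola through these three points peaks at t≈1.815 with y≈2.38699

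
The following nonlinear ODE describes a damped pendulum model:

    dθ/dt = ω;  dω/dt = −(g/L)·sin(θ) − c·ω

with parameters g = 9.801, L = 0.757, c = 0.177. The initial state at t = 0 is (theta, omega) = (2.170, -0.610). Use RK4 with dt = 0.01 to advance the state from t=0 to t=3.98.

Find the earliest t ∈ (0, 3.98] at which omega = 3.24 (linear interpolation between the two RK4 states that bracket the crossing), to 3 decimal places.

t=0.000: state=(2.170, -0.610)
step 1 (dt=0.01): k1=(-0.610, -10.584), k2=(-0.663, -10.596), k3=(-0.663, -10.598), k4=(-0.716, -10.613); state += dt/6·(k1+2k2+2k3+k4)
t=0.010: state=(2.163, -0.716)
t=0.020: state=(2.156, -0.822)
t=0.030: state=(2.147, -0.929)
continuing one RK4 step at a time; state shown every 20 steps (Δt=0.2):
t=0.200: state=(1.829, -2.851)
t=0.400: state=(1.017, -5.211)
t=0.600: state=(-0.155, -6.057)
t=0.800: state=(-1.218, -4.245)
t=1.000: state=(-1.801, -1.590)
t=1.200: state=(-1.869, 0.891)
t=1.380: state=(-1.509, 3.118)
next step: t=1.390: state=(-1.477, 3.242) — omega has crossed 3.24
linear interpolation between t=1.380 (3.11816) and t=1.390 (3.24161) → t≈1.390

t = 1.390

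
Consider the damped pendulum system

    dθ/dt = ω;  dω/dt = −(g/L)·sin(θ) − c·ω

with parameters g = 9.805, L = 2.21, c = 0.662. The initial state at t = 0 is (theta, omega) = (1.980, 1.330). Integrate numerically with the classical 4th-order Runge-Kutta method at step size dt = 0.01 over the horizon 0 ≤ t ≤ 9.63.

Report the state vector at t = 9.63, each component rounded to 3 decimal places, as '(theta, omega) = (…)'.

(theta, omega) = (0.066, 0.110)

t=0.000: state=(1.980, 1.330)
step 1 (dt=0.01): k1=(1.330, -4.951), k2=(1.305, -4.923), k3=(1.305, -4.923), k4=(1.281, -4.895); state += dt/6·(k1+2k2+2k3+k4)
t=0.010: state=(1.993, 1.281)
t=0.020: state=(2.006, 1.232)
t=0.030: state=(2.018, 1.184)
continuing one RK4 step at a time; state shown every 50 steps (Δt=0.5):
t=0.500: state=(2.120, -0.639)
t=1.000: state=(1.389, -2.255)
t=1.500: state=(0.042, -2.742)
t=2.000: state=(-0.951, -1.011)
t=2.500: state=(-0.953, 0.894)
t=3.000: state=(-0.239, 1.701)
t=3.500: state=(0.468, 0.912)
t=4.000: state=(0.589, -0.390)
t=4.500: state=(0.193, -1.022)
t=5.000: state=(-0.254, -0.622)
t=5.500: state=(-0.360, 0.190)
t=6.000: state=(-0.132, 0.615)
t=6.500: state=(0.144, 0.398)
t=7.000: state=(0.219, -0.098)
t=7.500: state=(0.085, -0.371)
t=8.000: state=(-0.084, -0.249)
t=8.500: state=(-0.133, 0.052)
t=9.000: state=(-0.054, 0.224)
t=9.500: state=(0.049, 0.155)
t=9.630: state=(0.066, 0.110)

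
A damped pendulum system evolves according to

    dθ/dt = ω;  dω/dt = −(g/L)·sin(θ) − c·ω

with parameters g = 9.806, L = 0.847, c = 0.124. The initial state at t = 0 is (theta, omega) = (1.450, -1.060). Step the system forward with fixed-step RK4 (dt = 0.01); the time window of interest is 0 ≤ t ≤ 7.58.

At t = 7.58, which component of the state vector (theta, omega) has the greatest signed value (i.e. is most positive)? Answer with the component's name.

t=0.000: state=(1.450, -1.060)
step 1 (dt=0.01): k1=(-1.060, -11.362), k2=(-1.117, -11.347), k3=(-1.117, -11.347), k4=(-1.173, -11.331); state += dt/6·(k1+2k2+2k3+k4)
t=0.010: state=(1.439, -1.173)
t=0.020: state=(1.427, -1.287)
t=0.030: state=(1.413, -1.399)
continuing one RK4 step at a time; state shown every 25 steps (Δt=0.25):
t=0.250: state=(0.847, -3.644)
t=0.500: state=(-0.220, -4.405)
t=0.750: state=(-1.119, -2.468)
t=1.000: state=(-1.386, 0.353)
t=1.250: state=(-0.956, 3.002)
t=1.500: state=(-0.001, 4.230)
t=1.750: state=(0.925, 2.794)
t=2.000: state=(1.295, 0.103)
t=2.250: state=(0.981, -2.537)
t=2.500: state=(0.123, -3.975)
t=2.750: state=(-0.786, -2.893)
t=3.000: state=(-1.203, -0.353)
t=3.250: state=(-0.959, 2.234)
t=3.500: state=(-0.174, 3.725)
t=3.750: state=(0.696, 2.843)
t=4.000: state=(1.120, 0.439)
t=4.250: state=(0.909, -2.064)
t=4.500: state=(0.174, -3.505)
t=4.750: state=(-0.648, -2.696)
t=5.000: state=(-1.049, -0.401)
t=5.250: state=(-0.841, 1.997)
t=5.500: state=(-0.139, 3.314)
t=5.750: state=(0.630, 2.485)
t=6.000: state=(0.987, 0.269)
t=6.250: state=(0.760, -2.002)
t=6.500: state=(0.080, -3.138)
t=6.750: state=(-0.631, -2.225)
t=7.000: state=(-0.929, -0.070)
t=7.250: state=(-0.669, 2.054)
t=7.500: state=(-0.004, 2.961)
t=7.580: state=(0.229, 2.827)
compare at T: theta=0.229, omega=2.827

largest component: omega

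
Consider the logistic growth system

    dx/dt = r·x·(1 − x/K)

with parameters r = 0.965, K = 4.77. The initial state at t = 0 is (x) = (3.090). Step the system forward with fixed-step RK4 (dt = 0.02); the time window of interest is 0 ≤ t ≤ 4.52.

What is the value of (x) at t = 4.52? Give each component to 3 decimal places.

t=0.000: state=(3.090)
step 1 (dt=0.02): k1=(1.050), k2=(1.047), k3=(1.047), k4=(1.044); state += dt/6·(k1+2k2+2k3+k4)
t=0.020: state=(3.111)
t=0.040: state=(3.132)
t=0.060: state=(3.152)
continuing one RK4 step at a time; state shown every 10 steps (Δt=0.2):
t=0.200: state=(3.294)
t=0.400: state=(3.483)
t=0.600: state=(3.656)
t=0.800: state=(3.812)
t=1.000: state=(3.952)
t=1.200: state=(4.074)
t=1.400: state=(4.181)
t=1.600: state=(4.274)
t=1.800: state=(4.353)
t=2.000: state=(4.421)
t=2.200: state=(4.479)
t=2.400: state=(4.527)
t=2.600: state=(4.568)
t=2.800: state=(4.602)
t=3.000: state=(4.631)
t=3.200: state=(4.655)
t=3.400: state=(4.674)
t=3.600: state=(4.691)
t=3.800: state=(4.705)
t=4.000: state=(4.716)
t=4.200: state=(4.725)
t=4.400: state=(4.733)
t=4.520: state=(4.737)

(x) = (4.737)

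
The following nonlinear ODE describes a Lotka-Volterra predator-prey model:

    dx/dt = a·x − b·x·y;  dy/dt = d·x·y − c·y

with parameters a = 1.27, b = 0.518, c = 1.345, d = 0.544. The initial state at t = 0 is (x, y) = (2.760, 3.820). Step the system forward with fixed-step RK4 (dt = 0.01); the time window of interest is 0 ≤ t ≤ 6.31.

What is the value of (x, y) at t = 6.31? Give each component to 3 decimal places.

(x, y) = (1.471, 2.394)

t=0.000: state=(2.760, 3.820)
step 1 (dt=0.01): k1=(-1.956, 0.598), k2=(-1.954, 0.578), k3=(-1.953, 0.578), k4=(-1.951, 0.558); state += dt/6·(k1+2k2+2k3+k4)
t=0.010: state=(2.740, 3.826)
t=0.020: state=(2.721, 3.831)
t=0.030: state=(2.702, 3.836)
continuing one RK4 step at a time; state shown every 25 steps (Δt=0.25):
t=0.250: state=(2.302, 3.847)
t=0.500: state=(1.941, 3.663)
t=0.750: state=(1.692, 3.346)
t=1.000: state=(1.543, 2.976)
t=1.250: state=(1.477, 2.608)
t=1.500: state=(1.479, 2.277)
t=1.750: state=(1.542, 1.996)
t=2.000: state=(1.660, 1.772)
t=2.250: state=(1.834, 1.605)
t=2.500: state=(2.063, 1.493)
t=2.750: state=(2.345, 1.439)
t=3.000: state=(2.674, 1.445)
t=3.250: state=(3.034, 1.522)
t=3.500: state=(3.390, 1.684)
t=3.750: state=(3.685, 1.948)
t=4.000: state=(3.843, 2.327)
t=4.250: state=(3.790, 2.801)
t=4.500: state=(3.507, 3.295)
t=4.750: state=(3.060, 3.684)
t=5.000: state=(2.573, 3.859)
t=5.250: state=(2.147, 3.797)
t=5.500: state=(1.830, 3.550)
t=5.750: state=(1.623, 3.204)
t=6.000: state=(1.508, 2.830)
t=6.250: state=(1.470, 2.473)
t=6.310: state=(1.471, 2.394)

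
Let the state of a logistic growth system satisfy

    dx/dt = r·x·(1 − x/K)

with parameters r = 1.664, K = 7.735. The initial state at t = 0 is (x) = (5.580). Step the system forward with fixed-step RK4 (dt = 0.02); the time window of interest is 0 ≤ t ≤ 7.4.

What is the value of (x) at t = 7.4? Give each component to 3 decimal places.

(x) = (7.735)

t=0.000: state=(5.580)
step 1 (dt=0.02): k1=(2.587), k2=(2.568), k3=(2.568), k4=(2.548); state += dt/6·(k1+2k2+2k3+k4)
t=0.020: state=(5.631)
t=0.040: state=(5.682)
t=0.060: state=(5.732)
continuing one RK4 step at a time; state shown every 25 steps (Δt=0.5):
t=0.500: state=(6.622)
t=1.000: state=(7.208)
t=1.500: state=(7.496)
t=2.000: state=(7.629)
t=2.500: state=(7.689)
t=3.000: state=(7.715)
t=3.500: state=(7.726)
t=4.000: state=(7.731)
t=4.500: state=(7.733)
t=5.000: state=(7.734)
t=5.500: state=(7.735)
t=6.000: state=(7.735)
t=6.500: state=(7.735)
t=7.000: state=(7.735)
t=7.400: state=(7.735)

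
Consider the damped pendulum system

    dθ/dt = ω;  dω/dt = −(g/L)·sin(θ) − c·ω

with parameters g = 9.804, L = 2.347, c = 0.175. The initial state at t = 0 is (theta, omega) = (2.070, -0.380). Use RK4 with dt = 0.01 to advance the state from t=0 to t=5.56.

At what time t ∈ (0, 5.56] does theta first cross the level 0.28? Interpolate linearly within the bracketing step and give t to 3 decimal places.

t = 0.897

t=0.000: state=(2.070, -0.380)
step 1 (dt=0.01): k1=(-0.380, -3.601), k2=(-0.398, -3.602), k3=(-0.398, -3.602), k4=(-0.416, -3.603); state += dt/6·(k1+2k2+2k3+k4)
t=0.010: state=(2.066, -0.416)
t=0.020: state=(2.062, -0.452)
t=0.030: state=(2.057, -0.488)
continuing one RK4 step at a time; state shown every 20 steps (Δt=0.2):
t=0.200: state=(1.921, -1.110)
t=0.400: state=(1.624, -1.871)
t=0.600: state=(1.174, -2.611)
t=0.800: state=(0.593, -3.150)
t=0.890: state=(0.303, -3.262)
next step: t=0.900: state=(0.271, -3.268) — theta has crossed 0.28
linear interpolation between t=0.890 (0.30327) and t=0.900 (0.27062) → t≈0.897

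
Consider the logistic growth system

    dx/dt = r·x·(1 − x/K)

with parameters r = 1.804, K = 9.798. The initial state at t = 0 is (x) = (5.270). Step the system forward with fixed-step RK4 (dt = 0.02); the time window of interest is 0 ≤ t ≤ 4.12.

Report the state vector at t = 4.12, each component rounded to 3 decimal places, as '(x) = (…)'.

t=0.000: state=(5.270)
step 1 (dt=0.02): k1=(4.394), k2=(4.387), k3=(4.387), k4=(4.380); state += dt/6·(k1+2k2+2k3+k4)
t=0.020: state=(5.358)
t=0.040: state=(5.445)
t=0.060: state=(5.532)
continuing one RK4 step at a time; state shown every 10 steps (Δt=0.2):
t=0.200: state=(6.128)
t=0.400: state=(6.912)
t=0.600: state=(7.589)
t=0.800: state=(8.145)
t=1.000: state=(8.584)
t=1.200: state=(8.919)
t=1.400: state=(9.168)
t=1.600: state=(9.350)
t=1.800: state=(9.481)
t=2.000: state=(9.575)
t=2.200: state=(9.641)
t=2.400: state=(9.688)
t=2.600: state=(9.721)
t=2.800: state=(9.744)
t=3.000: state=(9.761)
t=3.200: state=(9.772)
t=3.400: state=(9.780)
t=3.600: state=(9.785)
t=3.800: state=(9.789)
t=4.000: state=(9.792)
t=4.120: state=(9.793)

(x) = (9.793)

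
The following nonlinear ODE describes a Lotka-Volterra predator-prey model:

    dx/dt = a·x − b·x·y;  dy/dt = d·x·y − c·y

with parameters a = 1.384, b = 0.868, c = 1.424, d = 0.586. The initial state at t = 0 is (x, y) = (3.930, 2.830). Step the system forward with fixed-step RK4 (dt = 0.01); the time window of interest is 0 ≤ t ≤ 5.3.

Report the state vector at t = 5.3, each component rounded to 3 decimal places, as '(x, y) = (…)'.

(x, y) = (1.793, 3.162)

t=0.000: state=(3.930, 2.830)
step 1 (dt=0.01): k1=(-4.215, 2.488), k2=(-4.234, 2.463), k3=(-4.234, 2.463), k4=(-4.252, 2.438); state += dt/6·(k1+2k2+2k3+k4)
t=0.010: state=(3.888, 2.855)
t=0.020: state=(3.845, 2.879)
t=0.030: state=(3.802, 2.902)
continuing one RK4 step at a time; state shown every 20 steps (Δt=0.2):
t=0.200: state=(3.058, 3.206)
t=0.400: state=(2.285, 3.292)
t=0.600: state=(1.721, 3.125)
t=0.800: state=(1.354, 2.810)
t=1.000: state=(1.132, 2.442)
t=1.200: state=(1.009, 2.081)
t=1.400: state=(0.954, 1.755)
t=1.600: state=(0.952, 1.475)
t=1.800: state=(0.992, 1.243)
t=2.000: state=(1.072, 1.055)
t=2.200: state=(1.194, 0.906)
t=2.400: state=(1.359, 0.791)
t=2.600: state=(1.575, 0.706)
t=2.800: state=(1.848, 0.649)
t=3.000: state=(2.184, 0.617)
t=3.200: state=(2.590, 0.614)
t=3.400: state=(3.064, 0.643)
t=3.600: state=(3.595, 0.714)
t=3.800: state=(4.146, 0.845)
t=4.000: state=(4.640, 1.065)
t=4.200: state=(4.947, 1.409)
t=4.400: state=(4.907, 1.895)
t=4.600: state=(4.432, 2.474)
t=4.800: state=(3.629, 2.990)
t=5.000: state=(2.768, 3.270)
t=5.200: state=(2.063, 3.258)
t=5.300: state=(1.793, 3.162)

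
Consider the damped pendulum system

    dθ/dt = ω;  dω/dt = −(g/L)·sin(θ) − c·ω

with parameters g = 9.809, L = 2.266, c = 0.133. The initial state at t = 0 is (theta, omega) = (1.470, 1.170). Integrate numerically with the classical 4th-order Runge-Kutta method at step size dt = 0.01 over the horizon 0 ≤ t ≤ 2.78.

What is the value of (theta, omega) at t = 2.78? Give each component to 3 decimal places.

t=0.000: state=(1.470, 1.170)
step 1 (dt=0.01): k1=(1.170, -4.462), k2=(1.148, -4.462), k3=(1.148, -4.462), k4=(1.125, -4.461); state += dt/6·(k1+2k2+2k3+k4)
t=0.010: state=(1.481, 1.125)
t=0.020: state=(1.493, 1.081)
t=0.030: state=(1.503, 1.036)
continuing one RK4 step at a time; state shown every 10 steps (Δt=0.1):
t=0.100: state=(1.565, 0.725)
t=0.200: state=(1.615, 0.286)
t=0.300: state=(1.622, -0.147)
t=0.400: state=(1.586, -0.575)
t=0.500: state=(1.507, -0.997)
t=0.600: state=(1.387, -1.411)
t=0.700: state=(1.226, -1.807)
t=0.800: state=(1.026, -2.171)
t=0.900: state=(0.793, -2.482)
t=1.000: state=(0.533, -2.714)
t=1.100: state=(0.254, -2.842)
t=1.200: state=(-0.032, -2.852)
t=1.300: state=(-0.312, -2.740)
t=1.400: state=(-0.576, -2.519)
t=1.500: state=(-0.813, -2.210)
t=1.600: state=(-1.016, -1.840)
t=1.700: state=(-1.180, -1.433)
t=1.800: state=(-1.302, -1.006)
t=1.900: state=(-1.381, -0.574)
t=2.000: state=(-1.417, -0.143)
t=2.100: state=(-1.410, 0.284)
t=2.200: state=(-1.360, 0.703)
t=2.300: state=(-1.270, 1.110)
t=2.400: state=(-1.139, 1.497)
t=2.500: state=(-0.971, 1.852)
t=2.600: state=(-0.770, 2.156)
t=2.700: state=(-0.542, 2.390)
t=2.780: state=(-0.346, 2.513)

(theta, omega) = (-0.346, 2.513)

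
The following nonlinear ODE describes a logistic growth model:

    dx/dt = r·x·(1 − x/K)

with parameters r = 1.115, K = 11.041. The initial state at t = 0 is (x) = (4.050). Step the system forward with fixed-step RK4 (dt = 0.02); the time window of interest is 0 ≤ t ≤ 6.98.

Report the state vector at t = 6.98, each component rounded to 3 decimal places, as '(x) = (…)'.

(x) = (11.033)

t=0.000: state=(4.050)
step 1 (dt=0.02): k1=(2.859), k2=(2.868), k3=(2.868), k4=(2.876); state += dt/6·(k1+2k2+2k3+k4)
t=0.020: state=(4.107)
t=0.040: state=(4.165)
t=0.060: state=(4.223)
continuing one RK4 step at a time; state shown every 25 steps (Δt=0.5):
t=0.500: state=(5.552)
t=1.000: state=(7.050)
t=1.500: state=(8.338)
t=2.000: state=(9.312)
t=2.500: state=(9.980)
t=3.000: state=(10.408)
t=3.500: state=(10.669)
t=4.000: state=(10.825)
t=4.500: state=(10.916)
t=5.000: state=(10.969)
t=5.500: state=(11.000)
t=6.000: state=(11.017)
t=6.500: state=(11.027)
t=6.980: state=(11.033)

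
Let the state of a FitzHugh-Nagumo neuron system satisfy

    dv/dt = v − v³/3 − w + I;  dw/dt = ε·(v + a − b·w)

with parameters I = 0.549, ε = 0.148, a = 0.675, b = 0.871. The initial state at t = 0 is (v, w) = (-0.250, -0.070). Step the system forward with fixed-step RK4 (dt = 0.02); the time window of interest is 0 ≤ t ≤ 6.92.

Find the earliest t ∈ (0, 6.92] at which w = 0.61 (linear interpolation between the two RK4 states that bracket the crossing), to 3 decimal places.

t=0.000: state=(-0.250, -0.070)
step 1 (dt=0.02): k1=(0.374, 0.072), k2=(0.377, 0.072), k3=(0.377, 0.072), k4=(0.380, 0.073); state += dt/6·(k1+2k2+2k3+k4)
t=0.020: state=(-0.242, -0.069)
t=0.040: state=(-0.235, -0.067)
t=0.060: state=(-0.227, -0.066)
continuing one RK4 step at a time; state shown every 25 steps (Δt=0.5):
t=0.500: state=(-0.021, -0.027)
t=1.000: state=(0.321, 0.033)
t=1.500: state=(0.801, 0.119)
t=2.000: state=(1.308, 0.236)
t=2.500: state=(1.620, 0.376)
t=3.000: state=(1.717, 0.522)
t=3.300: state=(1.720, 0.606)
next step: t=3.320: state=(1.719, 0.612) — w has crossed 0.61
linear interpolation between t=3.300 (0.60619) and t=3.320 (0.61171) → t≈3.314

t = 3.314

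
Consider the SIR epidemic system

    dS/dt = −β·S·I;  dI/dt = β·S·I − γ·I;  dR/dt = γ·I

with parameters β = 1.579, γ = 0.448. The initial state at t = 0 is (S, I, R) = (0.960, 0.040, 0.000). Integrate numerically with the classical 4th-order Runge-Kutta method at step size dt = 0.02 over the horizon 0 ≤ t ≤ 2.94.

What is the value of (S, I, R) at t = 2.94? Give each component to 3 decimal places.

(S, I, R) = (0.427, 0.343, 0.230)

t=0.000: state=(0.960, 0.040, 0.000)
step 1 (dt=0.02): k1=(-0.061, 0.043, 0.018), k2=(-0.061, 0.043, 0.018), k3=(-0.061, 0.043, 0.018), k4=(-0.062, 0.044, 0.018); state += dt/6·(k1+2k2+2k3+k4)
t=0.020: state=(0.959, 0.041, 0.000)
t=0.040: state=(0.958, 0.042, 0.001)
t=0.060: state=(0.956, 0.043, 0.001)
continuing one RK4 step at a time; state shown every 5 steps (Δt=0.1):
t=0.100: state=(0.954, 0.044, 0.002)
t=0.200: state=(0.947, 0.049, 0.004)
t=0.300: state=(0.939, 0.055, 0.006)
t=0.400: state=(0.930, 0.061, 0.009)
t=0.500: state=(0.921, 0.067, 0.012)
t=0.600: state=(0.911, 0.074, 0.015)
t=0.700: state=(0.900, 0.082, 0.018)
t=0.800: state=(0.887, 0.090, 0.022)
t=0.900: state=(0.874, 0.099, 0.027)
t=1.000: state=(0.860, 0.109, 0.031)
t=1.100: state=(0.845, 0.119, 0.036)
t=1.200: state=(0.828, 0.130, 0.042)
t=1.300: state=(0.811, 0.141, 0.048)
t=1.400: state=(0.792, 0.153, 0.055)
t=1.500: state=(0.772, 0.166, 0.062)
t=1.600: state=(0.752, 0.179, 0.069)
t=1.700: state=(0.730, 0.192, 0.078)
t=1.800: state=(0.707, 0.206, 0.087)
t=1.900: state=(0.684, 0.220, 0.096)
t=2.000: state=(0.660, 0.234, 0.106)
t=2.100: state=(0.635, 0.248, 0.117)
t=2.200: state=(0.610, 0.261, 0.129)
t=2.300: state=(0.585, 0.274, 0.141)
t=2.400: state=(0.560, 0.287, 0.153)
t=2.500: state=(0.534, 0.299, 0.166)
t=2.600: state=(0.509, 0.311, 0.180)
t=2.700: state=(0.484, 0.322, 0.194)
t=2.800: state=(0.460, 0.331, 0.209)
t=2.900: state=(0.436, 0.340, 0.224)
t=2.940: state=(0.427, 0.343, 0.230)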